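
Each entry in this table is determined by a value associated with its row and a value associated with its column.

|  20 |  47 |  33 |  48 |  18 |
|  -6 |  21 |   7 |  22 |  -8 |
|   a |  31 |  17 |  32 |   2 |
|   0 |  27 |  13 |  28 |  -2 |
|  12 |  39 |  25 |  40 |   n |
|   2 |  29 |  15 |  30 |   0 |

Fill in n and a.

n = 10, a = 4

The difference between any two rows is the same in every column — this is an addition table with the headers hidden.
Row 5 minus row 1 is 39 − 47 = -8, so its entry in column 5 is 18 + (-8) = 10.
Row 3 minus row 1 is 31 − 47 = -16, so its entry in column 1 is 20 + (-16) = 4.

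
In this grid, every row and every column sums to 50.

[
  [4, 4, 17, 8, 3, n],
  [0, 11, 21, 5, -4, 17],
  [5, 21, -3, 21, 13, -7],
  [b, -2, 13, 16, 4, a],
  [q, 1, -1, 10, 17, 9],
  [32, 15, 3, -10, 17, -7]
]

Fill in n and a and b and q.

Row 5: 1 − 1 + 10 + 17 + 9 = 36, so its missing entry is 50 − 36 = 14.
Row 1: 4 + 4 + 17 + 8 + 3 = 36, so its missing entry is 50 − 36 = 14.
Column 6: 14 + 17 − 7 + 9 − 7 = 26, so its missing entry is 50 − 26 = 24.
Row 4: -2 + 13 + 16 + 4 + 24 = 55, so its missing entry is 50 − 55 = -5.

n = 14, a = 24, b = -5, q = 14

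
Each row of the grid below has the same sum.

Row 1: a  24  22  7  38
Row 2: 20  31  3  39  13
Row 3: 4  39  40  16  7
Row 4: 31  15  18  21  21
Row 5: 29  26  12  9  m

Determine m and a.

m = 30, a = 15

The complete rows each total 106.
Row 5 is missing 106 − 76 = 30 (since 29 + 26 + 12 + 9 = 76).
Row 1 is missing 106 − 91 = 15 (since 24 + 22 + 7 + 38 = 91).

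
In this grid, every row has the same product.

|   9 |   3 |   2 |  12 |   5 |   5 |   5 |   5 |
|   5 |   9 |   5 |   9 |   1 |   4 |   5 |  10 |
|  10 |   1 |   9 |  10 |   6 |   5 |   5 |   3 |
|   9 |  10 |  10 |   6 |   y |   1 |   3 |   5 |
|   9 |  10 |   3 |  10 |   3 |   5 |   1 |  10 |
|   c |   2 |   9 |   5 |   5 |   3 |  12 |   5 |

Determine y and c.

Rows 1 and 2 each multiply to 405000, so every row has product 405000.
Row 4: 9×10×10×6×1×3×5 = 81000, so the missing entry is 405000 ÷ 81000 = 5.
Row 6: 2×9×5×5×3×12×5 = 81000, so the missing entry is 405000 ÷ 81000 = 5.

y = 5, c = 5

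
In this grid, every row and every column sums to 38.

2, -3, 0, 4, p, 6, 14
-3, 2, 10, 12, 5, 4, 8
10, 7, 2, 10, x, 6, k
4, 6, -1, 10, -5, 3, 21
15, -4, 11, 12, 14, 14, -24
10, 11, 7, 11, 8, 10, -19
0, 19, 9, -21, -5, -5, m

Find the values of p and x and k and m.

The known cells in row 7 total -3, leaving 38 − (-3) = 41 for the blank.
The known cells in row 1 total 23, leaving 38 − 23 = 15 for the blank.
The known cells in column 5 total 32, leaving 38 − 32 = 6 for the blank.
The known cells in row 3 total 41, leaving 38 − 41 = -3 for the blank.

p = 15, x = 6, k = -3, m = 41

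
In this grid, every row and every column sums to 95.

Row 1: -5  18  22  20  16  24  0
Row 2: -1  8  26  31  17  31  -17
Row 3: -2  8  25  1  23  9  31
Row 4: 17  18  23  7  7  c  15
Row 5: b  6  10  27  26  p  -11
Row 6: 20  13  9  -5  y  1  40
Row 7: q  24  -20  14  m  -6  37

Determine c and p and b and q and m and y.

c = 8, p = 28, b = 9, q = 57, m = -11, y = 17

The known cells in row 6 total 78, leaving 95 − 78 = 17 for the blank.
The known cells in column 5 total 106, leaving 95 − 106 = -11 for the blank.
The known cells in row 7 total 38, leaving 95 − 38 = 57 for the blank.
The known cells in column 1 total 86, leaving 95 − 86 = 9 for the blank.
The known cells in row 5 total 67, leaving 95 − 67 = 28 for the blank.
The known cells in row 4 total 87, leaving 95 − 87 = 8 for the blank.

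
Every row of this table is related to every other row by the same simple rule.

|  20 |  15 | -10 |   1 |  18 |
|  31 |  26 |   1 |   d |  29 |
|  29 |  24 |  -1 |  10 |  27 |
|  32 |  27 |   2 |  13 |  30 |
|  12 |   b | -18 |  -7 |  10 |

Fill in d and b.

The difference between any two rows is the same in every column — this is an addition table with the headers hidden.
Row 2 minus row 1 is 1 − (-10) = 11, so its entry in column 4 is 1 + 11 = 12.
Row 5 minus row 1 is -18 − (-10) = -8, so its entry in column 2 is 15 + (-8) = 7.

d = 12, b = 7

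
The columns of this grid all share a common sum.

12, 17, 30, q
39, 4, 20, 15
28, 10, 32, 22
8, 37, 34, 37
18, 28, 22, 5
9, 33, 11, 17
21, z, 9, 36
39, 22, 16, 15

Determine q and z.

q = 27, z = 23

Column 1 sums to 174 and so does column 3; that's the common total.
In column 4 the known cells total 147, leaving 174 − 147 = 27.
In column 2 the known cells total 151, leaving 174 − 151 = 23.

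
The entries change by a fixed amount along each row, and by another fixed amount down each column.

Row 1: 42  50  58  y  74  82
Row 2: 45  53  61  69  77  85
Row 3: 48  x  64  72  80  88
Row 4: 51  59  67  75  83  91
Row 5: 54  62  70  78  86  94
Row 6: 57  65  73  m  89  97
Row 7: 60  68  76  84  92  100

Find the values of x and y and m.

Along each row the entries change by 8 per step; down each column they change by 3.
Row 3: from 48 at column 1, stepping by 8 to column 2 gives 56.
Row 1: from 42 at column 1, stepping by 8 to column 4 gives 66.
Row 6: from 57 at column 1, stepping by 8 to column 4 gives 81.

x = 56, y = 66, m = 81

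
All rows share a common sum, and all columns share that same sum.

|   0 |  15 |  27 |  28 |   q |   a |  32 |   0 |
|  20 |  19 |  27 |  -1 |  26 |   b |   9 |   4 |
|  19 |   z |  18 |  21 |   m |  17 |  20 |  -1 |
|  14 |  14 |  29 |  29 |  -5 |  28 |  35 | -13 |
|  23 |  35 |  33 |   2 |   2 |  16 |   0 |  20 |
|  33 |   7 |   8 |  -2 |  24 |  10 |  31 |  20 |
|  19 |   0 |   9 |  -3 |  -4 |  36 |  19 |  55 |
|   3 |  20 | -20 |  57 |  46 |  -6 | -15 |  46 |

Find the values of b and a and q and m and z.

b = 27, a = 3, q = 26, m = 16, z = 21

Rows 4 and 5 both sum to 131, so that's the common total.
Column 2: 15 + 19 + 14 + 35 + 7 + 0 + 20 = 110, so its missing entry is 131 − 110 = 21.
Row 3: 19 + 21 + 18 + 21 + 17 + 20 − 1 = 115, so its missing entry is 131 − 115 = 16.
Column 5: 26 + 16 − 5 + 2 + 24 − 4 + 46 = 105, so its missing entry is 131 − 105 = 26.
Row 2: 20 + 19 + 27 − 1 + 26 + 9 + 4 = 104, so its missing entry is 131 − 104 = 27.
Row 1: 0 + 15 + 27 + 28 + 26 + 32 + 0 = 128, so its missing entry is 131 − 128 = 3.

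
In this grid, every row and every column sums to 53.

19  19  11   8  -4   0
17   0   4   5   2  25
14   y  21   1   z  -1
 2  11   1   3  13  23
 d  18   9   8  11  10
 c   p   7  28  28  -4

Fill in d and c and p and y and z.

d = -3, c = 4, p = -10, y = 15, z = 3

The known cells in column 5 total 50, leaving 53 − 50 = 3 for the blank.
The known cells in row 5 total 56, leaving 53 − 56 = -3 for the blank.
The known cells in row 3 total 38, leaving 53 − 38 = 15 for the blank.
The known cells in column 2 total 63, leaving 53 − 63 = -10 for the blank.
The known cells in row 6 total 49, leaving 53 − 49 = 4 for the blank.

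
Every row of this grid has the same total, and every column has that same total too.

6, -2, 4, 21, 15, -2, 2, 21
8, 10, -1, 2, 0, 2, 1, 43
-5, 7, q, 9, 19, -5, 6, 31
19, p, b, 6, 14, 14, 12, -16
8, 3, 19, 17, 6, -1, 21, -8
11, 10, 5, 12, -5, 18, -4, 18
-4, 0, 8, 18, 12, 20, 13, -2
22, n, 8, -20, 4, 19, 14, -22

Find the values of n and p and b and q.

Rows 1 and 2 both sum to 65, so that's the common total.
Row 8 has 22 + 8 − 20 + 4 + 19 + 14 − 22 = 25; the blank must be 65 − 25 = 40.
Column 2 has -2 + 10 + 7 + 3 + 10 + 0 + 40 = 68; the blank must be 65 − 68 = -3.
Row 4 has 19 − 3 + 6 + 14 + 14 + 12 − 16 = 46; the blank must be 65 − 46 = 19.
Row 3 has -5 + 7 + 9 + 19 − 5 + 6 + 31 = 62; the blank must be 65 − 62 = 3.

n = 40, p = -3, b = 19, q = 3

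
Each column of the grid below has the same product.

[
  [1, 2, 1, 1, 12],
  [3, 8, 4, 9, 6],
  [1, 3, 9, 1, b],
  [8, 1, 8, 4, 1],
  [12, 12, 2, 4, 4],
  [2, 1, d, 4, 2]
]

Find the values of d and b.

d = 1, b = 1

Columns 1 and 4 each multiply to 576, so every column has product 576.
Column 3: 1×4×9×8×2 = 576, so the missing entry is 576 ÷ 576 = 1.
Column 5: 12×6×1×4×2 = 576, so the missing entry is 576 ÷ 576 = 1.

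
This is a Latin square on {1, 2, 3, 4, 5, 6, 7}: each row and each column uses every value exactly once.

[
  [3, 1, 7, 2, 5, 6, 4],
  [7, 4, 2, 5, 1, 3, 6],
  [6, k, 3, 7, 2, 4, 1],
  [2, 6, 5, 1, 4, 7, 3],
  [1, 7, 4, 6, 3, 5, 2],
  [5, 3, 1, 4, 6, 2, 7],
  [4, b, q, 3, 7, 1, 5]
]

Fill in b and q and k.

b = 2, q = 6, k = 5

At (row 7, col 3): column 3 already has {1, 2, 3, 4, 5, 7}, so the value is 6.
At (row 7, col 2): row 7 already has {1, 3, 4, 5, 6, 7}, so the value is 2.
Cell (3,2): row 3 already has {1, 2, 3, 4, 6, 7} → 5.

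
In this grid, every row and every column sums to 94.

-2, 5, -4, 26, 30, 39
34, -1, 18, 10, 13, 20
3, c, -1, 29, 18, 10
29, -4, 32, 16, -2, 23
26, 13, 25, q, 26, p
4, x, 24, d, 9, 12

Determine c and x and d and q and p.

The known cells in row 3 total 59, leaving 94 − 59 = 35 for the blank.
The known cells in column 2 total 48, leaving 94 − 48 = 46 for the blank.
The known cells in column 6 total 104, leaving 94 − 104 = -10 for the blank.
The known cells in row 5 total 80, leaving 94 − 80 = 14 for the blank.
The known cells in row 6 total 95, leaving 94 − 95 = -1 for the blank.

c = 35, x = 46, d = -1, q = 14, p = -10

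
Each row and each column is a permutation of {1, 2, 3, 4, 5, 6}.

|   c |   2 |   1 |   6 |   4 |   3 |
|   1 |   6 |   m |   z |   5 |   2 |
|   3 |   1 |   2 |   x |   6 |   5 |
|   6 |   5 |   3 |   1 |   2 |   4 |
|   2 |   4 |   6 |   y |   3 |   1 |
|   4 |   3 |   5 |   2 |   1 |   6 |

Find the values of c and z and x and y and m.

c = 5, z = 3, x = 4, y = 5, m = 4

At (row 2, col 3): column 3 already has {1, 2, 3, 5, 6}, so the value is 4.
For row 5, column 4: row 5 already has {1, 2, 3, 4, 6}; that leaves 5.
At (row 1, col 1): row 1 already has {1, 2, 3, 4, 6}, so the value is 5.
For row 3, column 4: row 3 already has {1, 2, 3, 5, 6}; that leaves 4.
At (row 2, col 4): row 2 already has {1, 2, 4, 5, 6}, so the value is 3.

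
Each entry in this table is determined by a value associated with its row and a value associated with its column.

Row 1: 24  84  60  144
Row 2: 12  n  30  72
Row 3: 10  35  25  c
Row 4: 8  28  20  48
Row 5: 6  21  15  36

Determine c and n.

Each row is a constant multiple of every other row — this is a multiplication table with the headers hidden.
Row 3 is 10/24 = 5/12 times row 1, so its entry in column 4 is 144 × 5/12 = 60.
Row 2 is 12/24 = 1/2 times row 1, so its entry in column 2 is 84 × 1/2 = 42.

c = 60, n = 42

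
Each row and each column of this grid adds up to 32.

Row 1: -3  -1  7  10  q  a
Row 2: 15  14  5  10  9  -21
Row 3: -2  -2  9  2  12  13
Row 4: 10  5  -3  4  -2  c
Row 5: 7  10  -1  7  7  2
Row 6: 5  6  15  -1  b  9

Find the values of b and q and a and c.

The known cells in row 6 total 34, leaving 32 − 34 = -2 for the blank.
The known cells in column 5 total 24, leaving 32 − 24 = 8 for the blank.
The known cells in row 4 total 14, leaving 32 − 14 = 18 for the blank.
The known cells in row 1 total 21, leaving 32 − 21 = 11 for the blank.

b = -2, q = 8, a = 11, c = 18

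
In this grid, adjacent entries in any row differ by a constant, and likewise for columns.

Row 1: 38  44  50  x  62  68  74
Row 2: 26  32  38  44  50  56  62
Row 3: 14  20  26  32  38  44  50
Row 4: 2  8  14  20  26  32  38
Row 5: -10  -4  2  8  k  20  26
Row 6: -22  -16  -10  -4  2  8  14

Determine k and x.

k = 14, x = 56

Along each row the entries change by 6 per step; down each column they change by -12.
Row 5: from -10 at column 1, stepping by 6 to column 5 gives 14.
Row 1: from 38 at column 1, stepping by 6 to column 4 gives 56.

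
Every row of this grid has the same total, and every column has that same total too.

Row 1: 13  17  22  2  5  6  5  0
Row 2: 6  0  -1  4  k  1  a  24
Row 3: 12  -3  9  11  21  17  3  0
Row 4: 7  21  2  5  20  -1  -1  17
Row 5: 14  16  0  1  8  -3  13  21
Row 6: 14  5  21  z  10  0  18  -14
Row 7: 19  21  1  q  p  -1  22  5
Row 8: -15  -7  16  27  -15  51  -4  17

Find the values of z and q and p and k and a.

Rows 1 and 3 both sum to 70, so that's the common total.
Row 6: 14 + 5 + 21 + 10 + 0 + 18 − 14 = 54, so its missing entry is 70 − 54 = 16.
Column 7: 5 + 3 − 1 + 13 + 18 + 22 − 4 = 56, so its missing entry is 70 − 56 = 14.
Row 2: 6 + 0 − 1 + 4 + 1 + 14 + 24 = 48, so its missing entry is 70 − 48 = 22.
Column 5: 5 + 22 + 21 + 20 + 8 + 10 − 15 = 71, so its missing entry is 70 − 71 = -1.
Row 7: 19 + 21 + 1 − 1 − 1 + 22 + 5 = 66, so its missing entry is 70 − 66 = 4.

z = 16, q = 4, p = -1, k = 22, a = 14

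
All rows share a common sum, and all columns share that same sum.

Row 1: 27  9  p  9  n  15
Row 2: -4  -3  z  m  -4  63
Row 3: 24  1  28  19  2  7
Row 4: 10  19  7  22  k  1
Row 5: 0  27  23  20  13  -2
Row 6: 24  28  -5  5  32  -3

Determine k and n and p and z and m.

Rows 3 and 5 both sum to 81, so that's the common total.
The known cells in row 4 total 59, leaving 81 − 59 = 22 for the blank.
The known cells in column 5 total 65, leaving 81 − 65 = 16 for the blank.
The known cells in row 1 total 76, leaving 81 − 76 = 5 for the blank.
The known cells in column 3 total 58, leaving 81 − 58 = 23 for the blank.
The known cells in row 2 total 75, leaving 81 − 75 = 6 for the blank.

k = 22, n = 16, p = 5, z = 23, m = 6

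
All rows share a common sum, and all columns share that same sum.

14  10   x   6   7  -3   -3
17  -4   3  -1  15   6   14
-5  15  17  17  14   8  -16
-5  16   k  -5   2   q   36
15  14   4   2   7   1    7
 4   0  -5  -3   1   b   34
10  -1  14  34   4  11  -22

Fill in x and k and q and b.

x = 19, k = -2, q = 8, b = 19

Rows 2 and 3 both sum to 50, so that's the common total.
Row 1 has 14 + 10 + 6 + 7 − 3 − 3 = 31; the blank must be 50 − 31 = 19.
Row 6 has 4 + 0 − 5 − 3 + 1 + 34 = 31; the blank must be 50 − 31 = 19.
Column 3 has 19 + 3 + 17 + 4 − 5 + 14 = 52; the blank must be 50 − 52 = -2.
Row 4 has -5 + 16 − 2 − 5 + 2 + 36 = 42; the blank must be 50 − 42 = 8.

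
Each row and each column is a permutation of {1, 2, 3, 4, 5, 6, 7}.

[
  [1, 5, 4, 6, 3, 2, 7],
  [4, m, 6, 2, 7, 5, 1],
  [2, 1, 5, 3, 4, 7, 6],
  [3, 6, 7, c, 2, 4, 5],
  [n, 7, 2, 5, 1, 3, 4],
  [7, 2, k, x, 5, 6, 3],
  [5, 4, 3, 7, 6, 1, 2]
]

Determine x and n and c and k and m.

Cell (5,1): row 5 already has {1, 2, 3, 4, 5, 7} → 6.
At (row 2, col 2): row 2 already has {1, 2, 4, 5, 6, 7}, so the value is 3.
Cell (4,4): row 4 already has {2, 3, 4, 5, 6, 7} → 1.
At (row 6, col 4): column 4 already has {1, 2, 3, 5, 6, 7}, so the value is 4.
Cell (6,3): row 6 already has {2, 3, 4, 5, 6, 7} → 1.

x = 4, n = 6, c = 1, k = 1, m = 3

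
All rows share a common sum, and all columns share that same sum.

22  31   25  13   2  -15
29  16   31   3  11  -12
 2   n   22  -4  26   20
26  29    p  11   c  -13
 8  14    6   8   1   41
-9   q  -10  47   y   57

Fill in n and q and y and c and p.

Rows 1 and 2 both sum to 78, so that's the common total.
Row 3: 2 + 22 − 4 + 26 + 20 = 66, so its missing entry is 78 − 66 = 12.
Column 2: 31 + 16 + 12 + 29 + 14 = 102, so its missing entry is 78 − 102 = -24.
Row 6: -9 − 24 − 10 + 47 + 57 = 61, so its missing entry is 78 − 61 = 17.
Column 5: 2 + 11 + 26 + 1 + 17 = 57, so its missing entry is 78 − 57 = 21.
Row 4: 26 + 29 + 11 + 21 − 13 = 74, so its missing entry is 78 − 74 = 4.

n = 12, q = -24, y = 17, c = 21, p = 4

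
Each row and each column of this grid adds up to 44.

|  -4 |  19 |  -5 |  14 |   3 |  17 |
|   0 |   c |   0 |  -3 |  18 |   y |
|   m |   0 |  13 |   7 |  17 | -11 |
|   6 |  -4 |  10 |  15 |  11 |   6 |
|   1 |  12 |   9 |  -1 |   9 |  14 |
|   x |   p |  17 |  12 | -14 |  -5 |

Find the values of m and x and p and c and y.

Column 6 has 17 − 11 + 6 + 14 − 5 = 21; the blank must be 44 − 21 = 23.
Row 2 has 0 + 0 − 3 + 18 + 23 = 38; the blank must be 44 − 38 = 6.
Row 3 has 0 + 13 + 7 + 17 − 11 = 26; the blank must be 44 − 26 = 18.
Column 2 has 19 + 6 + 0 − 4 + 12 = 33; the blank must be 44 − 33 = 11.
Row 6 has 11 + 17 + 12 − 14 − 5 = 21; the blank must be 44 − 21 = 23.

m = 18, x = 23, p = 11, c = 6, y = 23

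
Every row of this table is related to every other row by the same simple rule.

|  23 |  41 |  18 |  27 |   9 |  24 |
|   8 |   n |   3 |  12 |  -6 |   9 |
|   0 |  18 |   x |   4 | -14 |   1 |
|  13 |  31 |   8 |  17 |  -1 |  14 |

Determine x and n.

The difference between any two rows is the same in every column — this is an addition table with the headers hidden.
Row 3 minus row 1 is -14 − 9 = -23, so its entry in column 3 is 18 + (-23) = -5.
Row 2 minus row 1 is -6 − 9 = -15, so its entry in column 2 is 41 + (-15) = 26.

x = -5, n = 26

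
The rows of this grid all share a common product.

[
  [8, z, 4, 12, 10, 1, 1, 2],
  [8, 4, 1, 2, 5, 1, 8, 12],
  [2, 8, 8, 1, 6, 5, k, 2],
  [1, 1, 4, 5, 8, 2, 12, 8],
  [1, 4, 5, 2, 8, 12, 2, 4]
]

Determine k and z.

k = 4, z = 4

Rows 4 and 5 each multiply to 30720, so every row has product 30720.
Row 3: 2×8×8×1×6×5×2 = 7680, so the missing entry is 30720 ÷ 7680 = 4.
Row 1: 8×4×12×10×1×1×2 = 7680, so the missing entry is 30720 ÷ 7680 = 4.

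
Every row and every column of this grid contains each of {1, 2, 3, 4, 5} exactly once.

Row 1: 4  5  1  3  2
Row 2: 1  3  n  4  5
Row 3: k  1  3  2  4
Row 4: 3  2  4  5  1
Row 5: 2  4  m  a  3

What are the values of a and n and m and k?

For row 2, column 3: row 2 already has {1, 3, 4, 5}; that leaves 2.
At (row 3, col 1): row 3 already has {1, 2, 3, 4}, so the value is 5.
At (row 5, col 3): column 3 already has {1, 2, 3, 4}, so the value is 5.
At (row 5, col 4): row 5 already has {2, 3, 4, 5}, so the value is 1.

a = 1, n = 2, m = 5, k = 5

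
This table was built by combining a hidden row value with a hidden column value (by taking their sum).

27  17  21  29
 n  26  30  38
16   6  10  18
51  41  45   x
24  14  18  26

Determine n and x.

The difference between any two rows is the same in every column — this is an addition table with the headers hidden.
Row 2 minus row 1 is 30 − 21 = 9, so its entry in column 1 is 27 + 9 = 36.
Row 4 minus row 1 is 45 − 21 = 24, so its entry in column 4 is 29 + 24 = 53.

n = 36, x = 53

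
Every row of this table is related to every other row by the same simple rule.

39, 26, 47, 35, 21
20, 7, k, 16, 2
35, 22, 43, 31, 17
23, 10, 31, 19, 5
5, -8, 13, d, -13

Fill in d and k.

d = 1, k = 28

The difference between any two rows is the same in every column — this is an addition table with the headers hidden.
Row 5 minus row 1 is 5 − 39 = -34, so its entry in column 4 is 35 + (-34) = 1.
Row 2 minus row 1 is 20 − 39 = -19, so its entry in column 3 is 47 + (-19) = 28.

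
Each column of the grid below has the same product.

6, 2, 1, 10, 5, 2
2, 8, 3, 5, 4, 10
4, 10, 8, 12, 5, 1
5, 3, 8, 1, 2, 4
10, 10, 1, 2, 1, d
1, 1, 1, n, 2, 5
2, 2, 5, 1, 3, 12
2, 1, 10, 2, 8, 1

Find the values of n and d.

Columns 1 and 3 each multiply to 9600, so every column has product 9600.
Column 4: 10×5×12×1×2×1×2 = 2400, so the missing entry is 9600 ÷ 2400 = 4.
Column 6: 2×10×1×4×5×12×1 = 4800, so the missing entry is 9600 ÷ 4800 = 2.

n = 4, d = 2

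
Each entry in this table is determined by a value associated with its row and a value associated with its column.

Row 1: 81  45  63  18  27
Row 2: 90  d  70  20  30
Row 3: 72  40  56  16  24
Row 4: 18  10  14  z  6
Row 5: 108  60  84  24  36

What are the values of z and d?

z = 4, d = 50

Each row is a constant multiple of every other row — this is a multiplication table with the headers hidden.
Row 4 is 6/27 = 2/9 times row 1, so its entry in column 4 is 18 × 2/9 = 4.
Row 2 is 30/27 = 10/9 times row 1, so its entry in column 2 is 45 × 10/9 = 50.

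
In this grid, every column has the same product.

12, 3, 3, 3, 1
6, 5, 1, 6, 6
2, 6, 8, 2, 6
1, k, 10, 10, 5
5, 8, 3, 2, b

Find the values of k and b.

Columns 3 and 4 each multiply to 720, so every column has product 720.
Column 2: 3×5×6×8 = 720, so the missing entry is 720 ÷ 720 = 1.
Column 5: 1×6×6×5 = 180, so the missing entry is 720 ÷ 180 = 4.

k = 1, b = 4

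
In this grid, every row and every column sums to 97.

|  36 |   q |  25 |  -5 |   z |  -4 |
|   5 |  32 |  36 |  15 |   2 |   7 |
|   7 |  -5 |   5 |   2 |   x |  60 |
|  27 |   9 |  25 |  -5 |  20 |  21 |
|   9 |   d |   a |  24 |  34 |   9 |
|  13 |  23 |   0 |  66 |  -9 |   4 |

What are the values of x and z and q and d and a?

x = 28, z = 22, q = 23, d = 15, a = 6

Row 3 has 7 − 5 + 5 + 2 + 60 = 69; the blank must be 97 − 69 = 28.
Column 5 has 2 + 28 + 20 + 34 − 9 = 75; the blank must be 97 − 75 = 22.
Row 1 has 36 + 25 − 5 + 22 − 4 = 74; the blank must be 97 − 74 = 23.
Column 3 has 25 + 36 + 5 + 25 + 0 = 91; the blank must be 97 − 91 = 6.
Row 5 has 9 + 6 + 24 + 34 + 9 = 82; the blank must be 97 − 82 = 15.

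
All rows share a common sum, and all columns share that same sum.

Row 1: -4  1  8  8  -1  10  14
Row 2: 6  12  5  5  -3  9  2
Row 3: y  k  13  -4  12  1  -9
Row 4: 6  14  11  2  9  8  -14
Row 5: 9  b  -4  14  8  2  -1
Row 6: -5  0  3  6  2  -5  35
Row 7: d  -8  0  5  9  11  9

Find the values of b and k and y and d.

Rows 1 and 2 both sum to 36, so that's the common total.
The known cells in row 5 total 28, leaving 36 − 28 = 8 for the blank.
The known cells in column 2 total 27, leaving 36 − 27 = 9 for the blank.
The known cells in row 3 total 22, leaving 36 − 22 = 14 for the blank.
The known cells in row 7 total 26, leaving 36 − 26 = 10 for the blank.

b = 8, k = 9, y = 14, d = 10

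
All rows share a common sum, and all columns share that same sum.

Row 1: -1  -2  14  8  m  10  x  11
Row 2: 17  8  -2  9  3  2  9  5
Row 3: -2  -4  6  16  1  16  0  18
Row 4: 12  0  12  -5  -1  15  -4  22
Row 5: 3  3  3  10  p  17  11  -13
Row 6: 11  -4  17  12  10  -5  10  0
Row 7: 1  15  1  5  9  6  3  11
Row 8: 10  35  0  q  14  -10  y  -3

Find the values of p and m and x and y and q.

p = 17, m = -2, x = 13, y = 9, q = -4

Rows 2 and 3 both sum to 51, so that's the common total.
Row 5: 3 + 3 + 3 + 10 + 17 + 11 − 13 = 34, so its missing entry is 51 − 34 = 17.
Column 5: 3 + 1 − 1 + 17 + 10 + 9 + 14 = 53, so its missing entry is 51 − 53 = -2.
Column 4: 8 + 9 + 16 − 5 + 10 + 12 + 5 = 55, so its missing entry is 51 − 55 = -4.
Row 1: -1 − 2 + 14 + 8 − 2 + 10 + 11 = 38, so its missing entry is 51 − 38 = 13.
Row 8: 10 + 35 + 0 − 4 + 14 − 10 − 3 = 42, so its missing entry is 51 − 42 = 9.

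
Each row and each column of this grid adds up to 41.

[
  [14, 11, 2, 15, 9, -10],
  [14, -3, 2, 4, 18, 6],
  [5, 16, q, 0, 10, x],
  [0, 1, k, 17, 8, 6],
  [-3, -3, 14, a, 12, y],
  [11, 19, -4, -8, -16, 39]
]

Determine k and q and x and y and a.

Column 4: 15 + 4 + 0 + 17 − 8 = 28, so its missing entry is 41 − 28 = 13.
Row 5: -3 − 3 + 14 + 13 + 12 = 33, so its missing entry is 41 − 33 = 8.
Row 4: 0 + 1 + 17 + 8 + 6 = 32, so its missing entry is 41 − 32 = 9.
Column 3: 2 + 2 + 9 + 14 − 4 = 23, so its missing entry is 41 − 23 = 18.
Row 3: 5 + 16 + 18 + 0 + 10 = 49, so its missing entry is 41 − 49 = -8.

k = 9, q = 18, x = -8, y = 8, a = 13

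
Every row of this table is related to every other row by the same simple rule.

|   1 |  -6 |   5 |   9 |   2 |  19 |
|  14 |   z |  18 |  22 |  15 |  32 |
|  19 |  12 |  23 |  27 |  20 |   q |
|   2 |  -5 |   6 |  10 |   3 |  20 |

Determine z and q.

z = 7, q = 37

The difference between any two rows is the same in every column — this is an addition table with the headers hidden.
Row 2 minus row 1 is 18 − 5 = 13, so its entry in column 2 is -6 + 13 = 7.
Row 3 minus row 1 is 23 − 5 = 18, so its entry in column 6 is 19 + 18 = 37.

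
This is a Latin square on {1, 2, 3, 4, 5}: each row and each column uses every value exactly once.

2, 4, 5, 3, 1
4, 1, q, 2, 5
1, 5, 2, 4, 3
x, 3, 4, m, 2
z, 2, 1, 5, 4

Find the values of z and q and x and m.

For row 5, column 1: row 5 already has {1, 2, 4, 5}; that leaves 3.
For row 2, column 3: row 2 already has {1, 2, 4, 5}; that leaves 3.
Cell (4,4): column 4 already has {2, 3, 4, 5} → 1.
For row 4, column 1: row 4 already has {1, 2, 3, 4}; that leaves 5.

z = 3, q = 3, x = 5, m = 1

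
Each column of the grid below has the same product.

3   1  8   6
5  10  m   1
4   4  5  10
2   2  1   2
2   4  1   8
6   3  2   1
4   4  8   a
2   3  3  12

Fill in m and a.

Columns 1 and 2 each multiply to 11520, so every column has product 11520.
Column 3: 8×5×1×1×2×8×3 = 1920, so the missing entry is 11520 ÷ 1920 = 6.
Column 4: 6×1×10×2×8×1×12 = 11520, so the missing entry is 11520 ÷ 11520 = 1.

m = 6, a = 1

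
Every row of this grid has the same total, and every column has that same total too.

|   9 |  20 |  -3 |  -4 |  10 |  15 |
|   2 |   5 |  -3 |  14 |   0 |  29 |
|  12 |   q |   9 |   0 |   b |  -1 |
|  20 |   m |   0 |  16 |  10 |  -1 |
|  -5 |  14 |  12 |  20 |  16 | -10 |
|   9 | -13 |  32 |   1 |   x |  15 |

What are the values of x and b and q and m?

Rows 1 and 2 both sum to 47, so that's the common total.
The known cells in row 4 total 45, leaving 47 − 45 = 2 for the blank.
The known cells in row 6 total 44, leaving 47 − 44 = 3 for the blank.
The known cells in column 2 total 28, leaving 47 − 28 = 19 for the blank.
The known cells in row 3 total 39, leaving 47 − 39 = 8 for the blank.

x = 3, b = 8, q = 19, m = 2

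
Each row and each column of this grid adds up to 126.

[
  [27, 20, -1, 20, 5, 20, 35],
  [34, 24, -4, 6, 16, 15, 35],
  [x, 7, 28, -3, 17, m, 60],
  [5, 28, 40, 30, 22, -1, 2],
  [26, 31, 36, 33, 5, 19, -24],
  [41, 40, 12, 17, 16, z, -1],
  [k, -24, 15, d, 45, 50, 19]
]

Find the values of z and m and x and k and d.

Row 6 has 41 + 40 + 12 + 17 + 16 − 1 = 125; the blank must be 126 − 125 = 1.
Column 6 has 20 + 15 − 1 + 19 + 1 + 50 = 104; the blank must be 126 − 104 = 22.
Row 3 has 7 + 28 − 3 + 17 + 22 + 60 = 131; the blank must be 126 − 131 = -5.
Column 1 has 27 + 34 − 5 + 5 + 26 + 41 = 128; the blank must be 126 − 128 = -2.
Row 7 has -2 − 24 + 15 + 45 + 50 + 19 = 103; the blank must be 126 − 103 = 23.

z = 1, m = 22, x = -5, k = -2, d = 23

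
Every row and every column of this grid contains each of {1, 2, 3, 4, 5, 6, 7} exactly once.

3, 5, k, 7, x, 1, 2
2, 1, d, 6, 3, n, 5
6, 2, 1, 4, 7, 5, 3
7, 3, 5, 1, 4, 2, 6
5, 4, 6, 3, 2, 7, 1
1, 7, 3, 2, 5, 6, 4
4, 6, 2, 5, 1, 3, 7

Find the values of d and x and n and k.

d = 7, x = 6, n = 4, k = 4

For row 1, column 5: column 5 already has {1, 2, 3, 4, 5, 7}; that leaves 6.
Cell (1,3): row 1 already has {1, 2, 3, 5, 6, 7} → 4.
Cell (2,3): column 3 already has {1, 2, 3, 4, 5, 6} → 7.
At (row 2, col 6): row 2 already has {1, 2, 3, 5, 6, 7}, so the value is 4.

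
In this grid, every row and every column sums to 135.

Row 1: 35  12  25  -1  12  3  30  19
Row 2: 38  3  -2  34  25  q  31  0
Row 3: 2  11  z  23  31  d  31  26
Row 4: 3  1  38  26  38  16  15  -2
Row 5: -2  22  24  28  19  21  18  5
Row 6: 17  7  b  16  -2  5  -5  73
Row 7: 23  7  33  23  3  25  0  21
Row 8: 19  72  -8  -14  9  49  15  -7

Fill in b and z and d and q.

b = 24, z = 1, d = 10, q = 6

The known cells in row 2 total 129, leaving 135 − 129 = 6 for the blank.
The known cells in column 6 total 125, leaving 135 − 125 = 10 for the blank.
The known cells in row 3 total 134, leaving 135 − 134 = 1 for the blank.
The known cells in row 6 total 111, leaving 135 − 111 = 24 for the blank.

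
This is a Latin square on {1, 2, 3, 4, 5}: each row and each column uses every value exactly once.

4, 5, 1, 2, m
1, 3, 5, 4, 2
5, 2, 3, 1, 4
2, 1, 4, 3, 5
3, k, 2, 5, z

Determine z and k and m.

z = 1, k = 4, m = 3

For row 1, column 5: row 1 already has {1, 2, 4, 5}; that leaves 3.
Cell (5,5): column 5 already has {2, 3, 4, 5} → 1.
Cell (5,2): row 5 already has {1, 2, 3, 5} → 4.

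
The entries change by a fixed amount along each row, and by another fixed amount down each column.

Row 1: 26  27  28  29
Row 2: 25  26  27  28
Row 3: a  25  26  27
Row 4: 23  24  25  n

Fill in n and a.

Along each row the entries change by 1 per step; down each column they change by -1.
Row 4: from 23 at column 1, stepping by 1 to column 4 gives 26.
Row 3: from 25 at column 2, stepping by 1 to column 1 gives 24.

n = 26, a = 24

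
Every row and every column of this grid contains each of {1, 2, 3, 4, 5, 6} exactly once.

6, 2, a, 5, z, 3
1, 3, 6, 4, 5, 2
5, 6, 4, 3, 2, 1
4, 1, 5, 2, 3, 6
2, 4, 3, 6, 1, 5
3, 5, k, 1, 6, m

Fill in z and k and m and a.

For row 6, column 6: column 6 already has {1, 2, 3, 5, 6}; that leaves 4.
At (row 1, col 5): column 5 already has {1, 2, 3, 5, 6}, so the value is 4.
Cell (1,3): row 1 already has {2, 3, 4, 5, 6} → 1.
At (row 6, col 3): row 6 already has {1, 3, 4, 5, 6}, so the value is 2.

z = 4, k = 2, m = 4, a = 1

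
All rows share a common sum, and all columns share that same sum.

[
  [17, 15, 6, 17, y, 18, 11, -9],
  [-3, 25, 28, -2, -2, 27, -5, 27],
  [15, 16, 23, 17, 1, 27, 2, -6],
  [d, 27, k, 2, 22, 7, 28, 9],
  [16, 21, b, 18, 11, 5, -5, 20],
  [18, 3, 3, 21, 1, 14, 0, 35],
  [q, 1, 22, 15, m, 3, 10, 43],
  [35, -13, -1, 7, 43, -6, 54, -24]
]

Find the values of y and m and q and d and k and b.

y = 20, m = -1, q = 2, d = -5, k = 5, b = 9

Rows 2 and 3 both sum to 95, so that's the common total.
The known cells in row 1 total 75, leaving 95 − 75 = 20 for the blank.
The known cells in column 5 total 96, leaving 95 − 96 = -1 for the blank.
The known cells in row 5 total 86, leaving 95 − 86 = 9 for the blank.
The known cells in row 7 total 93, leaving 95 − 93 = 2 for the blank.
The known cells in column 1 total 100, leaving 95 − 100 = -5 for the blank.
The known cells in row 4 total 90, leaving 95 − 90 = 5 for the blank.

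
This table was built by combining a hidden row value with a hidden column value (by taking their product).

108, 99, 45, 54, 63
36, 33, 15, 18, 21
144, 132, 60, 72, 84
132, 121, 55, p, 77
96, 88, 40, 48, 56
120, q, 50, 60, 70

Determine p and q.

p = 66, q = 110

Each row is a constant multiple of every other row — this is a multiplication table with the headers hidden.
Row 4 is 132/108 = 11/9 times row 1, so its entry in column 4 is 54 × 11/9 = 66.
Row 6 is 120/108 = 10/9 times row 1, so its entry in column 2 is 99 × 10/9 = 110.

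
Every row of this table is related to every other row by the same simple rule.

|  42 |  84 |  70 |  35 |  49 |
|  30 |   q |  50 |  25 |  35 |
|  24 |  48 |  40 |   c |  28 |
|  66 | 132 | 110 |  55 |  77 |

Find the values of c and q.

c = 20, q = 60

Each row is a constant multiple of every other row — this is a multiplication table with the headers hidden.
Row 3 is 28/49 = 4/7 times row 1, so its entry in column 4 is 35 × 4/7 = 20.
Row 2 is 35/49 = 5/7 times row 1, so its entry in column 2 is 84 × 5/7 = 60.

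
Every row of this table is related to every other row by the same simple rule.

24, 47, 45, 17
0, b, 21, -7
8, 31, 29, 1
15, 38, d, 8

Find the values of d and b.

d = 36, b = 23

The difference between any two rows is the same in every column — this is an addition table with the headers hidden.
Row 4 minus row 1 is 8 − 17 = -9, so its entry in column 3 is 45 + (-9) = 36.
Row 2 minus row 1 is -7 − 17 = -24, so its entry in column 2 is 47 + (-24) = 23.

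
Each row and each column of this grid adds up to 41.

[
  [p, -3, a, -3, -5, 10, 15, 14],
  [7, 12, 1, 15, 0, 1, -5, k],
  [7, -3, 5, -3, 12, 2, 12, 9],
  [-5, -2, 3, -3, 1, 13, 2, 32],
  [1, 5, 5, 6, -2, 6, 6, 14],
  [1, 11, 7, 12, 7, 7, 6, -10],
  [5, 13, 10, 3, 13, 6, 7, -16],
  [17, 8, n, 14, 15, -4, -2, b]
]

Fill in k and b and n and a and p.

Column 1 has 7 + 7 − 5 + 1 + 1 + 5 + 17 = 33; the blank must be 41 − 33 = 8.
Row 2 has 7 + 12 + 1 + 15 + 0 + 1 − 5 = 31; the blank must be 41 − 31 = 10.
Column 8 has 14 + 10 + 9 + 32 + 14 − 10 − 16 = 53; the blank must be 41 − 53 = -12.
Row 1 has 8 − 3 − 3 − 5 + 10 + 15 + 14 = 36; the blank must be 41 − 36 = 5.
Row 8 has 17 + 8 + 14 + 15 − 4 − 2 − 12 = 36; the blank must be 41 − 36 = 5.

k = 10, b = -12, n = 5, a = 5, p = 8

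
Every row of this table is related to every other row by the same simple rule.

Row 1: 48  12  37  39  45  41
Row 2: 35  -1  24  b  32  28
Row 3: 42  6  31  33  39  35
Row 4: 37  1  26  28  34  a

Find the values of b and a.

The difference between any two rows is the same in every column — this is an addition table with the headers hidden.
Row 2 minus row 1 is 35 − 48 = -13, so its entry in column 4 is 39 + (-13) = 26.
Row 4 minus row 1 is 37 − 48 = -11, so its entry in column 6 is 41 + (-11) = 30.

b = 26, a = 30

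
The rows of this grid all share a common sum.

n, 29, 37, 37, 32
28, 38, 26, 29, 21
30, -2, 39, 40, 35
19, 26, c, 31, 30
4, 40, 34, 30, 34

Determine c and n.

c = 36, n = 7

The complete rows each total 142.
Row 4 is missing 142 − 106 = 36 (since 19 + 26 + 31 + 30 = 106).
Row 1 is missing 142 − 135 = 7 (since 29 + 37 + 37 + 32 = 135).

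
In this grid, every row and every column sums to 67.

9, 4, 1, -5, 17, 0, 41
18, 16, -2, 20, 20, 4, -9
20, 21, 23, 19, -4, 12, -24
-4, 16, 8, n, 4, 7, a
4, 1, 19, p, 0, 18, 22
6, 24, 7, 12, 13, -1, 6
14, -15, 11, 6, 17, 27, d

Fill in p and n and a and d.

p = 3, n = 12, a = 24, d = 7

The known cells in row 7 total 60, leaving 67 − 60 = 7 for the blank.
The known cells in column 7 total 43, leaving 67 − 43 = 24 for the blank.
The known cells in row 4 total 55, leaving 67 − 55 = 12 for the blank.
The known cells in row 5 total 64, leaving 67 − 64 = 3 for the blank.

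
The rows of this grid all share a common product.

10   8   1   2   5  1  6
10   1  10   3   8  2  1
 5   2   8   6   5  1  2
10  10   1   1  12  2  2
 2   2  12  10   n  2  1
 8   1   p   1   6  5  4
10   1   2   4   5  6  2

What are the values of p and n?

p = 5, n = 5

Rows 2 and 7 each multiply to 4800, so every row has product 4800.
Row 6: 8×1×1×6×5×4 = 960, so the missing entry is 4800 ÷ 960 = 5.
Row 5: 2×2×12×10×2×1 = 960, so the missing entry is 4800 ÷ 960 = 5.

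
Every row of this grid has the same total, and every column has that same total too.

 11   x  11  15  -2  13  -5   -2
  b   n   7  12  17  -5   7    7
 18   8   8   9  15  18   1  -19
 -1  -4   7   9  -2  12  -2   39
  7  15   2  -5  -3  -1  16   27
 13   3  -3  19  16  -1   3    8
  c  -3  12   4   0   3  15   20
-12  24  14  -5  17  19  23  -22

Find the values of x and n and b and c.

x = 17, n = -2, b = 15, c = 7

Rows 3 and 4 both sum to 58, so that's the common total.
Row 1: 11 + 11 + 15 − 2 + 13 − 5 − 2 = 41, so its missing entry is 58 − 41 = 17.
Column 2: 17 + 8 − 4 + 15 + 3 − 3 + 24 = 60, so its missing entry is 58 − 60 = -2.
Row 2: -2 + 7 + 12 + 17 − 5 + 7 + 7 = 43, so its missing entry is 58 − 43 = 15.
Row 7: -3 + 12 + 4 + 0 + 3 + 15 + 20 = 51, so its missing entry is 58 − 51 = 7.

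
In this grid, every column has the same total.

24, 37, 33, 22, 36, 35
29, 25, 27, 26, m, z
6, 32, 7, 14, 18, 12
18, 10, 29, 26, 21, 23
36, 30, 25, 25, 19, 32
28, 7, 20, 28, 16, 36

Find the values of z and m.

Column 1 sums to 141 and so does column 3; that's the common total.
In column 6 the known cells total 138, leaving 141 − 138 = 3.
In column 5 the known cells total 110, leaving 141 − 110 = 31.

z = 3, m = 31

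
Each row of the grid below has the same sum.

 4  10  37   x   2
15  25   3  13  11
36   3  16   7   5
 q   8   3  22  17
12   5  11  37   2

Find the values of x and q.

The complete rows each total 67.
Row 1 is missing 67 − 53 = 14 (since 4 + 10 + 37 + 2 = 53).
Row 4 is missing 67 − 50 = 17 (since 8 + 3 + 22 + 17 = 50).

x = 14, q = 17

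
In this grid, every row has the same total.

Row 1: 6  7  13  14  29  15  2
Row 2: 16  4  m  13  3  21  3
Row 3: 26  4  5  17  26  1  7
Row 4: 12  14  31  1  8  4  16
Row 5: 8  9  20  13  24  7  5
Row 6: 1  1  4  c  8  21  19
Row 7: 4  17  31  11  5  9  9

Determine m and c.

Row 4 sums to 86 and so does row 5; that's the common total.
In row 2 the known cells total 60, leaving 86 − 60 = 26.
In row 6 the known cells total 54, leaving 86 − 54 = 32.

m = 26, c = 32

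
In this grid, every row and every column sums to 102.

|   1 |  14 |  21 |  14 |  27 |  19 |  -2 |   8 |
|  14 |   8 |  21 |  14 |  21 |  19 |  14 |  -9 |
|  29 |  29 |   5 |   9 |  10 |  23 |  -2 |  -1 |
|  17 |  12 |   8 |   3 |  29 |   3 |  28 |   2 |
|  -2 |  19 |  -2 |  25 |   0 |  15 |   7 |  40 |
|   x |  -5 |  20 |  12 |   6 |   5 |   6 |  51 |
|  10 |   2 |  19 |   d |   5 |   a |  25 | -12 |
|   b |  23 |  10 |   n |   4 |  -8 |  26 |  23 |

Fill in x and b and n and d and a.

Column 6 has 19 + 19 + 23 + 3 + 15 + 5 − 8 = 76; the blank must be 102 − 76 = 26.
Row 6 has -5 + 20 + 12 + 6 + 5 + 6 + 51 = 95; the blank must be 102 − 95 = 7.
Column 1 has 1 + 14 + 29 + 17 − 2 + 7 + 10 = 76; the blank must be 102 − 76 = 26.
Row 8 has 26 + 23 + 10 + 4 − 8 + 26 + 23 = 104; the blank must be 102 − 104 = -2.
Row 7 has 10 + 2 + 19 + 5 + 26 + 25 − 12 = 75; the blank must be 102 − 75 = 27.

x = 7, b = 26, n = -2, d = 27, a = 26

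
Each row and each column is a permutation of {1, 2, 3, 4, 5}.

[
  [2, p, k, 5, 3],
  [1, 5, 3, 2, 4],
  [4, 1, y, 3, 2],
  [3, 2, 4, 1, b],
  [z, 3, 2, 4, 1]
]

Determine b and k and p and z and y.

b = 5, k = 1, p = 4, z = 5, y = 5

Cell (1,2): column 2 already has {1, 2, 3, 5} → 4.
For row 5, column 1: row 5 already has {1, 2, 3, 4}; that leaves 5.
Cell (4,5): row 4 already has {1, 2, 3, 4} → 5.
Cell (1,3): row 1 already has {2, 3, 4, 5} → 1.
At (row 3, col 3): row 3 already has {1, 2, 3, 4}, so the value is 5.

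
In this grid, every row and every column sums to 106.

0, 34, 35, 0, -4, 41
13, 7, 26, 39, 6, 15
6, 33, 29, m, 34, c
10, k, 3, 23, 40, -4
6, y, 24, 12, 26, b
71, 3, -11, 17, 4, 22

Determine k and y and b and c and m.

k = 34, y = -5, b = 43, c = -11, m = 15

Row 4: 10 + 3 + 23 + 40 − 4 = 72, so its missing entry is 106 − 72 = 34.
Column 4: 0 + 39 + 23 + 12 + 17 = 91, so its missing entry is 106 − 91 = 15.
Row 3: 6 + 33 + 29 + 15 + 34 = 117, so its missing entry is 106 − 117 = -11.
Column 6: 41 + 15 − 11 − 4 + 22 = 63, so its missing entry is 106 − 63 = 43.
Row 5: 6 + 24 + 12 + 26 + 43 = 111, so its missing entry is 106 − 111 = -5.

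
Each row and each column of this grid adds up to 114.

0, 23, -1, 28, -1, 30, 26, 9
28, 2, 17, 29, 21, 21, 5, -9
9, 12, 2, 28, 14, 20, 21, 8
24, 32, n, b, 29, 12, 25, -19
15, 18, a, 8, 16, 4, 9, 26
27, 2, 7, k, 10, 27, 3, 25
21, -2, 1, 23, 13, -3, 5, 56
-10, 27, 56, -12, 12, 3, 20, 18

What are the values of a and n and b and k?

a = 18, n = 14, b = -3, k = 13

The known cells in row 6 total 101, leaving 114 − 101 = 13 for the blank.
The known cells in column 4 total 117, leaving 114 − 117 = -3 for the blank.
The known cells in row 4 total 100, leaving 114 − 100 = 14 for the blank.
The known cells in row 5 total 96, leaving 114 − 96 = 18 for the blank.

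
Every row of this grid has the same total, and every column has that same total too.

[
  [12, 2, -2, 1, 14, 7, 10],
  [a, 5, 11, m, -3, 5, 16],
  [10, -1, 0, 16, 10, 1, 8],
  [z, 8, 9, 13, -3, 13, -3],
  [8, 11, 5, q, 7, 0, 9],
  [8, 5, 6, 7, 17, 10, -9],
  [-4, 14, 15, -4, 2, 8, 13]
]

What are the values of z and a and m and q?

z = 7, a = 3, m = 7, q = 4

Rows 1 and 3 both sum to 44, so that's the common total.
Row 5 has 8 + 11 + 5 + 7 + 0 + 9 = 40; the blank must be 44 − 40 = 4.
Column 4 has 1 + 16 + 13 + 4 + 7 − 4 = 37; the blank must be 44 − 37 = 7.
Row 2 has 5 + 11 + 7 − 3 + 5 + 16 = 41; the blank must be 44 − 41 = 3.
Row 4 has 8 + 9 + 13 − 3 + 13 − 3 = 37; the blank must be 44 − 37 = 7.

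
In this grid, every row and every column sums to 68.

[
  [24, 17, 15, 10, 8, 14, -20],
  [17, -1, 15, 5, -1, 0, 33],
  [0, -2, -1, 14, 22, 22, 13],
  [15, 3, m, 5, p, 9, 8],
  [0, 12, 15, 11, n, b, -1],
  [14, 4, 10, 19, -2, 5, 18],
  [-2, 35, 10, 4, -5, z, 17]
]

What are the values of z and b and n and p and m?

Row 7 has -2 + 35 + 10 + 4 − 5 + 17 = 59; the blank must be 68 − 59 = 9.
Column 6 has 14 + 0 + 22 + 9 + 5 + 9 = 59; the blank must be 68 − 59 = 9.
Row 5 has 0 + 12 + 15 + 11 + 9 − 1 = 46; the blank must be 68 − 46 = 22.
Column 5 has 8 − 1 + 22 + 22 − 2 − 5 = 44; the blank must be 68 − 44 = 24.
Row 4 has 15 + 3 + 5 + 24 + 9 + 8 = 64; the blank must be 68 − 64 = 4.

z = 9, b = 9, n = 22, p = 24, m = 4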